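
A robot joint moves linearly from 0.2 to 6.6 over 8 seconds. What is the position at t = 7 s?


s = t/T = 7/8 = 0.875
p(t) = p0 + (pf-p0)*s
= 0.2 + (6.6 - 0.2) * 0.875
= 5.8


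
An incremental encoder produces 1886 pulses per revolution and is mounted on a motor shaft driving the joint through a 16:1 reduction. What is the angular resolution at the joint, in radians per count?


counts per rev = 1886
effective counts at joint = 1886 * 16 = 30176
resolution = 2*pi / 30176
= 2.0822e-04 rad/count


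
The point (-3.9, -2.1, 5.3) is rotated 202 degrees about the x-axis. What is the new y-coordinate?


Rotation about x-axis: y' = y*cos(theta) - z*sin(theta)
= -2.1 * -0.9272 - 5.3 * -0.3746
= 3.9325


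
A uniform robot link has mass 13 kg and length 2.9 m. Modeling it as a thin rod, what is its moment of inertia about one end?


I = (1/3) * m * L^2
= (1/3) * 13 * 2.9^2
= 0.333333 * 13 * 8.41
= 36.4433 kg*m^2


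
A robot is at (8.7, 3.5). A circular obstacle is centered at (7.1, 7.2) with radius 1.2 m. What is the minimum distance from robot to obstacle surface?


center_dist = sqrt((8.7-7.1)^2 + (3.5-7.2)^2)
= sqrt(2.56 + 13.69)
= 4.0311
min_dist = center_dist - radius = 4.0311 - 1.2 = 2.8311 m


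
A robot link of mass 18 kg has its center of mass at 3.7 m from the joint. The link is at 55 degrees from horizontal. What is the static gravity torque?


tau = m*g*L*cos(angle)
= 18 * 9.81 * 3.7 * cos(55 deg)
= 18 * 9.81 * 3.7 * 0.5736
= 374.7439 Nm


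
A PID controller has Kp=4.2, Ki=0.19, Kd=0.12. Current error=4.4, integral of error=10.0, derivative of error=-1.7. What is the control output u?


u = Kp*e + Ki*int(e) + Kd*de/dt
= 4.2*4.4 + 0.19*10.0 + 0.12*(-1.7)
= 18.48 + 1.9 + -0.204
= 20.176


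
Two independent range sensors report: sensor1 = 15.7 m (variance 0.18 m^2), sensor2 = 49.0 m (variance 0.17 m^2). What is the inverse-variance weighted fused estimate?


w1 = (1/var1) / (1/var1 + 1/var2)
   = 5.5556 / (5.5556 + 5.8824) = 0.4857
w2 = 1 - w1 = 0.5143
fused = w1*s1 + w2*s2 = 7.6257 + 25.2
= 32.8257 m


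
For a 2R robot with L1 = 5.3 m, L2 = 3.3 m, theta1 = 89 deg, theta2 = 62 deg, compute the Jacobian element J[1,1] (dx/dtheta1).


J[1,1] = -L1*sin(t1) - L2*sin(t1+t2)
= -5.3*sin(89) - 3.3*sin(151)
= -6.8991


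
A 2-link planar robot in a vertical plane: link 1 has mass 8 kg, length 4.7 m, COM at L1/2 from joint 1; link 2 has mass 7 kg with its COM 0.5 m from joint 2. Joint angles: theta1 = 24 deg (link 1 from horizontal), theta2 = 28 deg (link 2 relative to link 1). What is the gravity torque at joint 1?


Horizontal distance from joint 1 to link-1 COM:
  x_c1 = (L1/2)*cos(t1) = 2.35 * 0.9135 = 2.1468 m
Horizontal distance from joint 1 to link-2 COM:
  x_c2 = L1*cos(t1) + Lc2*cos(t1+t2)
       = 4.7*0.9135 + 0.5*0.6157 = 4.6015 m
tau1 = m1*g*x_c1 + m2*g*x_c2
     = 8*9.81*2.1468 + 7*9.81*4.6015
     = 168.4834 + 315.9846
     = 484.468 Nm


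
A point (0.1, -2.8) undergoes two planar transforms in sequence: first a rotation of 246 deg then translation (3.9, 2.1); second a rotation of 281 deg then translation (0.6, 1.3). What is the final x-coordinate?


After transform 1:
x1 = cos(246)*0.1 - sin(246)*-2.8 + 3.9 = 1.3014
y1 = sin(246)*0.1 + cos(246)*-2.8 + 2.1 = 3.1475
After transform 2:
x2 = cos(281)*1.3014 - sin(281)*3.1475 + 0.6
= 3.938


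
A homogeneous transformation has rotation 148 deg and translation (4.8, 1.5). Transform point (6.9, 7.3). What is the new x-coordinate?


x' = cos(theta)*px - sin(theta)*py + tx
= -0.848*6.9 - 0.5299*7.3 + 4.8
= -4.9199


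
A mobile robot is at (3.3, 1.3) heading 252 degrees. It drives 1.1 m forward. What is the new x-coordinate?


x_new = x0 + d*cos(theta)
= 3.3 + 1.1*cos(252)
= 3.3 + -0.3399
= 2.9601


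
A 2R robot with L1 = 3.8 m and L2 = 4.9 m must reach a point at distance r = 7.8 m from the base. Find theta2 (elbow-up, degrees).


cos(theta2) = (r^2 - L1^2 - L2^2) / (2*L1*L2)
cos(theta2) = (60.84 - 14.44 - 24.01) / 37.24
cos(theta2) = 0.601235
theta2 = 53.0416 degrees


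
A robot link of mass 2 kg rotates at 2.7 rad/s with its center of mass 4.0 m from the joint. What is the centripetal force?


F = m * omega^2 * r
= 2 * 2.7^2 * 4.0
= 2 * 7.29 * 4.0
= 58.32 N


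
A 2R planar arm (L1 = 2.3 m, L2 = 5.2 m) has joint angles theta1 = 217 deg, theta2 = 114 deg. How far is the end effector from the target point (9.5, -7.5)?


End effector via forward kinematics:
x = L1*cos(t1) + L2*cos(t1+t2) = 2.7112
y = L1*sin(t1) + L2*sin(t1+t2) = -3.9052
Distance to target:
d = sqrt((9.5 - 2.7112)^2 + (-7.5 - -3.9052)^2)
= sqrt(46.0883 + 12.9227)
= 7.6819 m


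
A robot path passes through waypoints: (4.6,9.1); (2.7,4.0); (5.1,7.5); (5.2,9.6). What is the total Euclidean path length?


Segment lengths:
  seg1 = sqrt((-1.9)^2 + (-5.1)^2) = 5.4424
  seg2 = sqrt((2.4)^2 + (3.5)^2) = 4.2438
  seg3 = sqrt((0.1)^2 + (2.1)^2) = 2.1024
Total = 11.7886


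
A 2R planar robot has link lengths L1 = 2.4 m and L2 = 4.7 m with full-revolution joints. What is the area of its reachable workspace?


r_max = L1 + L2 = 7.1 m
r_min = |L1 - L2| = 2.3 m
Area = pi*(r_max^2 - r_min^2)
= pi*(50.41 - 5.29)
= pi * 45.12
= 141.7487 m^2


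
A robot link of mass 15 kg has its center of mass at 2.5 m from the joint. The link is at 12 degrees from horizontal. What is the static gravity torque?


tau = m*g*L*cos(angle)
= 15 * 9.81 * 2.5 * cos(12 deg)
= 15 * 9.81 * 2.5 * 0.9781
= 359.836 Nm


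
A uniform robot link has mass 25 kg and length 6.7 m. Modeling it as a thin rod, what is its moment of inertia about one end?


I = (1/3) * m * L^2
= (1/3) * 25 * 6.7^2
= 0.333333 * 25 * 44.89
= 374.0833 kg*m^2


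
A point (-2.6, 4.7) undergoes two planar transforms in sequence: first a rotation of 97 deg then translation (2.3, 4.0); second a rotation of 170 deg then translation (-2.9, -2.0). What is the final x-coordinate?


After transform 1:
x1 = cos(97)*-2.6 - sin(97)*4.7 + 2.3 = -2.0481
y1 = sin(97)*-2.6 + cos(97)*4.7 + 4.0 = 0.8466
After transform 2:
x2 = cos(170)*-2.0481 - sin(170)*0.8466 + -2.9
= -1.03


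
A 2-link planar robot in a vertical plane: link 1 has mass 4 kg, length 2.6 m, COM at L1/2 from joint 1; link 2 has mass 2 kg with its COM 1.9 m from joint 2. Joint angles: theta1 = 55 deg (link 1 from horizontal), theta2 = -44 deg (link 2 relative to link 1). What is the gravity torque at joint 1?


Horizontal distance from joint 1 to link-1 COM:
  x_c1 = (L1/2)*cos(t1) = 1.3 * 0.5736 = 0.7456 m
Horizontal distance from joint 1 to link-2 COM:
  x_c2 = L1*cos(t1) + Lc2*cos(t1+t2)
       = 2.6*0.5736 + 1.9*0.9816 = 3.3564 m
tau1 = m1*g*x_c1 + m2*g*x_c2
     = 4*9.81*0.7456 + 2*9.81*3.3564
     = 29.2593 + 65.8524
     = 95.1117 Nm


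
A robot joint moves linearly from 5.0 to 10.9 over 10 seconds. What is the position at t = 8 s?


s = t/T = 8/10 = 0.8
p(t) = p0 + (pf-p0)*s
= 5.0 + (10.9 - 5.0) * 0.8
= 9.72


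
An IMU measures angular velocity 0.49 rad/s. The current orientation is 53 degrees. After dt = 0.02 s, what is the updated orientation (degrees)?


delta_theta = w * dt = 0.49 * 0.02 = 0.0098 rad
= 0.5615 deg
theta_new = 53 + 0.5615 = 53.5615 deg


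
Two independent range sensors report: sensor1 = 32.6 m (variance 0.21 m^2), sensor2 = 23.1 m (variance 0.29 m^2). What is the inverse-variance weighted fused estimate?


w1 = (1/var1) / (1/var1 + 1/var2)
   = 4.7619 / (4.7619 + 3.4483) = 0.58
w2 = 1 - w1 = 0.42
fused = w1*s1 + w2*s2 = 18.908 + 9.702
= 28.61 m


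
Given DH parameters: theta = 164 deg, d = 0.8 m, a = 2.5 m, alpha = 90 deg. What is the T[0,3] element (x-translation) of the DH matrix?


T[0,3] = a * cos(theta)
= 2.5 * cos(164 deg)
= 2.5 * -0.9613
= -2.4032


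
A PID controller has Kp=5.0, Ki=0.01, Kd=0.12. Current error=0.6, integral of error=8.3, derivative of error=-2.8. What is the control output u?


u = Kp*e + Ki*int(e) + Kd*de/dt
= 5.0*0.6 + 0.01*8.3 + 0.12*(-2.8)
= 3.0 + 0.083 + -0.336
= 2.747


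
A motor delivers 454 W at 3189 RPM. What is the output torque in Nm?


omega = 3189 * 2*pi/60 = 333.9513 rad/s
tau = P / omega = 454 / 333.9513
= 1.3595 Nm


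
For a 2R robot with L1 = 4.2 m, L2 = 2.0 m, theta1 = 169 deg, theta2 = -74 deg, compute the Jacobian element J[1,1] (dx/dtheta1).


J[1,1] = -L1*sin(t1) - L2*sin(t1+t2)
= -4.2*sin(169) - 2.0*sin(95)
= -2.7938


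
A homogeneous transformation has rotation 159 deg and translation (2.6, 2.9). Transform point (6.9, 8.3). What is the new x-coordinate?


x' = cos(theta)*px - sin(theta)*py + tx
= -0.9336*6.9 - 0.3584*8.3 + 2.6
= -6.8162


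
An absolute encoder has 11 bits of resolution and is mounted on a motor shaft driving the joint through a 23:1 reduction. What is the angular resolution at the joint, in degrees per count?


counts = 2^11 = 2048
effective counts at joint = 2048 * 23 = 47104
resolution = 360 / 47104
= 0.0076 deg/count


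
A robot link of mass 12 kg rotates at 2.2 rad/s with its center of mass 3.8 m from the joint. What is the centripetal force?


F = m * omega^2 * r
= 12 * 2.2^2 * 3.8
= 12 * 4.84 * 3.8
= 220.704 N


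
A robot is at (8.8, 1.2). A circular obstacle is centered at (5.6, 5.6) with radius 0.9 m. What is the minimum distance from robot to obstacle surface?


center_dist = sqrt((8.8-5.6)^2 + (1.2-5.6)^2)
= sqrt(10.24 + 19.36)
= 5.4406
min_dist = center_dist - radius = 5.4406 - 0.9 = 4.5406 m


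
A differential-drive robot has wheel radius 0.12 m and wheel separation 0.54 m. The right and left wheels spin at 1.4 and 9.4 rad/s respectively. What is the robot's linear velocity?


vR = r*wR = 0.12*1.4 = 0.168 m/s
vL = r*wL = 0.12*9.4 = 1.128 m/s
v = (vR+vL)/2 = 0.648 m/s
omega = (vR-vL)/L = -1.7778 rad/s
linear velocity = 0.648 m/s


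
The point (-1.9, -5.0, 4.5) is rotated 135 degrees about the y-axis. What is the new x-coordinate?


Rotation about y-axis: x' = x*cos(theta) + z*sin(theta)
= -1.9 * -0.7071 + 4.5 * 0.7071
= 4.5255


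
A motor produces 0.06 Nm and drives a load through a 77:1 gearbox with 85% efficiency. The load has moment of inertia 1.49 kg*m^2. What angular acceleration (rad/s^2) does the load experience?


tau_out = tau_motor * N * eta
= 0.06 * 77 * 0.85 = 3.927 Nm
alpha = tau_out / I = 3.927 / 1.49
= 2.6356 rad/s^2


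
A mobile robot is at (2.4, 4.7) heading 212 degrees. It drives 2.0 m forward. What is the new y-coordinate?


y_new = y0 + d*sin(theta)
= 4.7 + 2.0*sin(212)
= 4.7 + -1.0598
= 3.6402


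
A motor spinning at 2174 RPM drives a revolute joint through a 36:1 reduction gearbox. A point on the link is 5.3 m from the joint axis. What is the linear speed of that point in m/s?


omega_motor = 2174 * 2*pi/60 = 227.6607 rad/s
omega_joint = omega_motor / 36 = 6.3239 rad/s
v = omega_joint * r = 6.3239 * 5.3
= 33.5167 m/s


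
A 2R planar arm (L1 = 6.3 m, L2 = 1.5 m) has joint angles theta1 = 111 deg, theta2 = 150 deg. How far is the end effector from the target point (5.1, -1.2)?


End effector via forward kinematics:
x = L1*cos(t1) + L2*cos(t1+t2) = -2.4924
y = L1*sin(t1) + L2*sin(t1+t2) = 4.4
Distance to target:
d = sqrt((5.1 - -2.4924)^2 + (-1.2 - 4.4)^2)
= sqrt(57.6441 + 31.3603)
= 9.4342 m


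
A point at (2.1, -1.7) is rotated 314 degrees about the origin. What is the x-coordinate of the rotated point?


x' = x*cos(theta) - y*sin(theta)
cos(314 deg) = 0.6947, sin(314 deg) = -0.7193
x' = 2.1 * 0.6947 - -1.7 * -0.7193
= 1.4588 - 1.2229
= 0.2359


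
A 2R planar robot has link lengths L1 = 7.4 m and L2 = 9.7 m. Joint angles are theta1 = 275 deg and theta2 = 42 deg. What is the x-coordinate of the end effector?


Convert angles to radians: theta1 = 4.7997, theta2 = 0.733
x = L1*cos(theta1) + L2*cos(theta1+theta2)
x = 0.645 + 7.0941
x = 7.7391


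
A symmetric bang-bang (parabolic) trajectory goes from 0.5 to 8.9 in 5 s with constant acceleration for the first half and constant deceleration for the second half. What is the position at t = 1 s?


Symmetric rest-to-rest: each phase covers (pf-p0)/2 in time T/2. 0.5*a*(T/2)^2 = (pf-p0)/2 => a = 4*(pf-p0)/T^2
a = 4*(8.9-0.5)/5^2 = 1.344
t = 1 is in the acceleration phase (t <= T/2).
p = p0 + 0.5*a*t^2 = 0.5 + 0.5*1.344*1^2
= 1.172


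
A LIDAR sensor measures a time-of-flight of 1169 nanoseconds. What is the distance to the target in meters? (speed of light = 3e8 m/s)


tof = 1169 ns = 1.169e-06 s
dist = c * tof / 2
= 3e8 * 1.169e-06 / 2
= 175.35 m


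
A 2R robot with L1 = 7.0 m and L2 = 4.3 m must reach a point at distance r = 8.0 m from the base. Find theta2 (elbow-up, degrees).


cos(theta2) = (r^2 - L1^2 - L2^2) / (2*L1*L2)
cos(theta2) = (64.0 - 49.0 - 18.49) / 60.2
cos(theta2) = -0.057973
theta2 = 93.3235 degrees


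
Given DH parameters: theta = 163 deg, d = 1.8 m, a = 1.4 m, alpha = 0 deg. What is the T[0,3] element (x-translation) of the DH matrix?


T[0,3] = a * cos(theta)
= 1.4 * cos(163 deg)
= 1.4 * -0.9563
= -1.3388


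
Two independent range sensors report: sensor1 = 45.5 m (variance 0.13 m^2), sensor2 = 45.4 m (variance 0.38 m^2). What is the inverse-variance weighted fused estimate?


w1 = (1/var1) / (1/var1 + 1/var2)
   = 7.6923 / (7.6923 + 2.6316) = 0.7451
w2 = 1 - w1 = 0.2549
fused = w1*s1 + w2*s2 = 33.902 + 11.5725
= 45.4745 m


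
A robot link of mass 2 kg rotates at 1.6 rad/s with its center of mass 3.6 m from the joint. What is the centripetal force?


F = m * omega^2 * r
= 2 * 1.6^2 * 3.6
= 2 * 2.56 * 3.6
= 18.432 N


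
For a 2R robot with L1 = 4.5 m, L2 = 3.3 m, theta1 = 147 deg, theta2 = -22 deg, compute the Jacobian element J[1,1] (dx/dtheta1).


J[1,1] = -L1*sin(t1) - L2*sin(t1+t2)
= -4.5*sin(147) - 3.3*sin(125)
= -5.1541


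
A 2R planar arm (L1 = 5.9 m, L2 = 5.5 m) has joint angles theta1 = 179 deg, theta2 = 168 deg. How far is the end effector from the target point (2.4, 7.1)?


End effector via forward kinematics:
x = L1*cos(t1) + L2*cos(t1+t2) = -0.5401
y = L1*sin(t1) + L2*sin(t1+t2) = -1.1343
Distance to target:
d = sqrt((2.4 - -0.5401)^2 + (7.1 - -1.1343)^2)
= sqrt(8.644 + 67.8031)
= 8.7434 m


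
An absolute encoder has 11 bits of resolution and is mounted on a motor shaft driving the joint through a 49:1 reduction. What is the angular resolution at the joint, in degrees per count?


counts = 2^11 = 2048
effective counts at joint = 2048 * 49 = 100352
resolution = 360 / 100352
= 0.0036 deg/count


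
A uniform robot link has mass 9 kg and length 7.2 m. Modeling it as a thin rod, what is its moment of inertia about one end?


I = (1/3) * m * L^2
= (1/3) * 9 * 7.2^2
= 0.333333 * 9 * 51.84
= 155.52 kg*m^2


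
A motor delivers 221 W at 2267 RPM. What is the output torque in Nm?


omega = 2267 * 2*pi/60 = 237.3997 rad/s
tau = P / omega = 221 / 237.3997
= 0.9309 Nm


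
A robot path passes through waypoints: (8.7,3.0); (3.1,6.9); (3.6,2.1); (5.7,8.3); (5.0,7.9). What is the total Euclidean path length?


Segment lengths:
  seg1 = sqrt((-5.6)^2 + (3.9)^2) = 6.8242
  seg2 = sqrt((0.5)^2 + (-4.8)^2) = 4.826
  seg3 = sqrt((2.1)^2 + (6.2)^2) = 6.546
  seg4 = sqrt((-0.7)^2 + (-0.4)^2) = 0.8062
Total = 19.0024


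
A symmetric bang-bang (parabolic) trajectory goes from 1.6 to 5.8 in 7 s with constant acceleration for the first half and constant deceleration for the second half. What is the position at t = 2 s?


Symmetric rest-to-rest: each phase covers (pf-p0)/2 in time T/2. 0.5*a*(T/2)^2 = (pf-p0)/2 => a = 4*(pf-p0)/T^2
a = 4*(5.8-1.6)/7^2 = 0.3429
t = 2 is in the acceleration phase (t <= T/2).
p = p0 + 0.5*a*t^2 = 1.6 + 0.5*0.3429*2^2
= 2.2857


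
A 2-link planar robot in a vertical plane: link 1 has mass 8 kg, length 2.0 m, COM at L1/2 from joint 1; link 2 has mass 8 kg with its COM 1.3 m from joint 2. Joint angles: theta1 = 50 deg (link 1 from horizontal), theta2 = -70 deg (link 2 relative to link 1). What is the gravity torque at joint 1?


Horizontal distance from joint 1 to link-1 COM:
  x_c1 = (L1/2)*cos(t1) = 1.0 * 0.6428 = 0.6428 m
Horizontal distance from joint 1 to link-2 COM:
  x_c2 = L1*cos(t1) + Lc2*cos(t1+t2)
       = 2.0*0.6428 + 1.3*0.9397 = 2.5072 m
tau1 = m1*g*x_c1 + m2*g*x_c2
     = 8*9.81*0.6428 + 8*9.81*2.5072
     = 50.446 + 196.7631
     = 247.2091 Nm


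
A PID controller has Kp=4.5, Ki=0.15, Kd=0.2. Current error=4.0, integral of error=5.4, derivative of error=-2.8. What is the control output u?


u = Kp*e + Ki*int(e) + Kd*de/dt
= 4.5*4.0 + 0.15*5.4 + 0.2*(-2.8)
= 18.0 + 0.81 + -0.56
= 18.25


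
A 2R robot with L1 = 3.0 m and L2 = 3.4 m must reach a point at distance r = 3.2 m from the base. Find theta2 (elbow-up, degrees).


cos(theta2) = (r^2 - L1^2 - L2^2) / (2*L1*L2)
cos(theta2) = (10.24 - 9.0 - 11.56) / 20.4
cos(theta2) = -0.505882
theta2 = 120.3899 degrees


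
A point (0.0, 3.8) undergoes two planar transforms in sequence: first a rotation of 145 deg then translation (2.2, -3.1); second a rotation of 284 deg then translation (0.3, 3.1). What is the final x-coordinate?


After transform 1:
x1 = cos(145)*0.0 - sin(145)*3.8 + 2.2 = 0.0204
y1 = sin(145)*0.0 + cos(145)*3.8 + -3.1 = -6.2128
After transform 2:
x2 = cos(284)*0.0204 - sin(284)*-6.2128 + 0.3
= -5.7233


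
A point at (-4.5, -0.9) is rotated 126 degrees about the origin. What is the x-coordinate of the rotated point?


x' = x*cos(theta) - y*sin(theta)
cos(126 deg) = -0.5878, sin(126 deg) = 0.809
x' = -4.5 * -0.5878 - -0.9 * 0.809
= 2.645 - -0.7281
= 3.3731


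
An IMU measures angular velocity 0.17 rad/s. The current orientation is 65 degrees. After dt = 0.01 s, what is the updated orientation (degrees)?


delta_theta = w * dt = 0.17 * 0.01 = 0.0017 rad
= 0.0974 deg
theta_new = 65 + 0.0974 = 65.0974 deg


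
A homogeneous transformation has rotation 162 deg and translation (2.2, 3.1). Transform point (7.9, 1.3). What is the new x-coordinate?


x' = cos(theta)*px - sin(theta)*py + tx
= -0.9511*7.9 - 0.309*1.3 + 2.2
= -5.7151


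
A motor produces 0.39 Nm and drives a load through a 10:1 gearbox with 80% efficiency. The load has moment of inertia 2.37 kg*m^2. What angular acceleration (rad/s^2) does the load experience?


tau_out = tau_motor * N * eta
= 0.39 * 10 * 0.8 = 3.12 Nm
alpha = tau_out / I = 3.12 / 2.37
= 1.3165 rad/s^2


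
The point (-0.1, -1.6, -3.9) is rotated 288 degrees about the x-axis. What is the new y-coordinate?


Rotation about x-axis: y' = y*cos(theta) - z*sin(theta)
= -1.6 * 0.309 - -3.9 * -0.9511
= -4.2035


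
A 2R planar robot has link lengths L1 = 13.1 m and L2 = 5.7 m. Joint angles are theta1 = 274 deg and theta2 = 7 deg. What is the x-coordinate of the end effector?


Convert angles to radians: theta1 = 4.7822, theta2 = 0.1222
x = L1*cos(theta1) + L2*cos(theta1+theta2)
x = 0.9138 + 1.0876
x = 2.0014


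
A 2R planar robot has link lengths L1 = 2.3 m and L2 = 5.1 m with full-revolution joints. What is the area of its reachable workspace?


r_max = L1 + L2 = 7.4 m
r_min = |L1 - L2| = 2.8 m
Area = pi*(r_max^2 - r_min^2)
= pi*(54.76 - 7.84)
= pi * 46.92
= 147.4035 m^2


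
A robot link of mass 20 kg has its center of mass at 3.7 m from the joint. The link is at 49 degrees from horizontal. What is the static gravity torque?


tau = m*g*L*cos(angle)
= 20 * 9.81 * 3.7 * cos(49 deg)
= 20 * 9.81 * 3.7 * 0.6561
= 476.2595 Nm


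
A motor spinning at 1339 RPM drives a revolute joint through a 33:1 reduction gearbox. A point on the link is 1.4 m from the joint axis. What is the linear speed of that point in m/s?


omega_motor = 1339 * 2*pi/60 = 140.2198 rad/s
omega_joint = omega_motor / 33 = 4.2491 rad/s
v = omega_joint * r = 4.2491 * 1.4
= 5.9487 m/s


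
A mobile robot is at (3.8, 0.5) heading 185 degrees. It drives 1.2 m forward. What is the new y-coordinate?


y_new = y0 + d*sin(theta)
= 0.5 + 1.2*sin(185)
= 0.5 + -0.1046
= 0.3954


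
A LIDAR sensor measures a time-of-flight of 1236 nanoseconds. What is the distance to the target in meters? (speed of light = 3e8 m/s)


tof = 1236 ns = 1.236e-06 s
dist = c * tof / 2
= 3e8 * 1.236e-06 / 2
= 185.4 m


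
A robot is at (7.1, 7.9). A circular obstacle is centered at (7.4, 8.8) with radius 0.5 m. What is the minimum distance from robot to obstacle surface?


center_dist = sqrt((7.1-7.4)^2 + (7.9-8.8)^2)
= sqrt(0.09 + 0.81)
= 0.9487
min_dist = center_dist - radius = 0.9487 - 0.5 = 0.4487 m


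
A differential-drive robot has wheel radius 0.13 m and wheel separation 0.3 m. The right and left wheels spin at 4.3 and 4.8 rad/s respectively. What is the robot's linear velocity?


vR = r*wR = 0.13*4.3 = 0.559 m/s
vL = r*wL = 0.13*4.8 = 0.624 m/s
v = (vR+vL)/2 = 0.5915 m/s
omega = (vR-vL)/L = -0.2167 rad/s
linear velocity = 0.5915 m/s


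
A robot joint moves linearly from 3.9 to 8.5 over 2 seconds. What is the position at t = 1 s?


s = t/T = 1/2 = 0.5
p(t) = p0 + (pf-p0)*s
= 3.9 + (8.5 - 3.9) * 0.5
= 6.2


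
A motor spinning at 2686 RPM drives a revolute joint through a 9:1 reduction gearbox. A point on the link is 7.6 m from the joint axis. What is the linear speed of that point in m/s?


omega_motor = 2686 * 2*pi/60 = 281.2773 rad/s
omega_joint = omega_motor / 9 = 31.253 rad/s
v = omega_joint * r = 31.253 * 7.6
= 237.523 m/s


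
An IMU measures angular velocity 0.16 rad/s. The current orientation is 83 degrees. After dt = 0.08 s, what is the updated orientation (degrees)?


delta_theta = w * dt = 0.16 * 0.08 = 0.0128 rad
= 0.7334 deg
theta_new = 83 + 0.7334 = 83.7334 deg


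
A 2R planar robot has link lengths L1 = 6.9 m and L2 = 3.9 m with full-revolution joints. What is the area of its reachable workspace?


r_max = L1 + L2 = 10.8 m
r_min = |L1 - L2| = 3.0 m
Area = pi*(r_max^2 - r_min^2)
= pi*(116.64 - 9.0)
= pi * 107.64
= 338.161 m^2


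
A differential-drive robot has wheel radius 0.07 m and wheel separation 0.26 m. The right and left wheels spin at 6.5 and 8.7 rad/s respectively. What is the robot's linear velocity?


vR = r*wR = 0.07*6.5 = 0.455 m/s
vL = r*wL = 0.07*8.7 = 0.609 m/s
v = (vR+vL)/2 = 0.532 m/s
omega = (vR-vL)/L = -0.5923 rad/s
linear velocity = 0.532 m/s


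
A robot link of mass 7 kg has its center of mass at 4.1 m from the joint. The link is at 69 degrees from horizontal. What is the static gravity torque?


tau = m*g*L*cos(angle)
= 7 * 9.81 * 4.1 * cos(69 deg)
= 7 * 9.81 * 4.1 * 0.3584
= 100.8974 Nm


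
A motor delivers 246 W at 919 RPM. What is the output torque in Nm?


omega = 919 * 2*pi/60 = 96.2375 rad/s
tau = P / omega = 246 / 96.2375
= 2.5562 Nm


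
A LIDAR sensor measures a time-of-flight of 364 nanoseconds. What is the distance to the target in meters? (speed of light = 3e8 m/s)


tof = 364 ns = 3.64e-07 s
dist = c * tof / 2
= 3e8 * 3.64e-07 / 2
= 54.6 m


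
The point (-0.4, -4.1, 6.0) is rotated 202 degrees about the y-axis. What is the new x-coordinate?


Rotation about y-axis: x' = x*cos(theta) + z*sin(theta)
= -0.4 * -0.9272 + 6.0 * -0.3746
= -1.8768


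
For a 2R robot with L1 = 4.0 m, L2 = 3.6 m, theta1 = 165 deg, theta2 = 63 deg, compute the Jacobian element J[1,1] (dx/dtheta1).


J[1,1] = -L1*sin(t1) - L2*sin(t1+t2)
= -4.0*sin(165) - 3.6*sin(228)
= 1.64


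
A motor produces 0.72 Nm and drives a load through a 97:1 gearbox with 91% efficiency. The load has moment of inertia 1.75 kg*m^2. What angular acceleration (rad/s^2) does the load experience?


tau_out = tau_motor * N * eta
= 0.72 * 97 * 0.91 = 63.5544 Nm
alpha = tau_out / I = 63.5544 / 1.75
= 36.3168 rad/s^2


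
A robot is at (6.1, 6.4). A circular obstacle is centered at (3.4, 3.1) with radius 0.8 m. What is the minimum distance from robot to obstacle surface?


center_dist = sqrt((6.1-3.4)^2 + (6.4-3.1)^2)
= sqrt(7.29 + 10.89)
= 4.2638
min_dist = center_dist - radius = 4.2638 - 0.8 = 3.4638 m


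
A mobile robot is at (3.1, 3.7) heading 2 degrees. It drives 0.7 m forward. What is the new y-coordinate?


y_new = y0 + d*sin(theta)
= 3.7 + 0.7*sin(2)
= 3.7 + 0.0244
= 3.7244


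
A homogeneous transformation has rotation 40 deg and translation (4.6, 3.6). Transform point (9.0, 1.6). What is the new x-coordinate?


x' = cos(theta)*px - sin(theta)*py + tx
= 0.766*9.0 - 0.6428*1.6 + 4.6
= 10.4659


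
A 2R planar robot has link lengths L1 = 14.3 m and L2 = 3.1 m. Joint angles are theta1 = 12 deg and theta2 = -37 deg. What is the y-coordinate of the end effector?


Convert angles to radians: theta1 = 0.2094, theta2 = -0.6458
y = L1*sin(theta1) + L2*sin(theta1+theta2)
y = 2.9731 + -1.3101
y = 1.663


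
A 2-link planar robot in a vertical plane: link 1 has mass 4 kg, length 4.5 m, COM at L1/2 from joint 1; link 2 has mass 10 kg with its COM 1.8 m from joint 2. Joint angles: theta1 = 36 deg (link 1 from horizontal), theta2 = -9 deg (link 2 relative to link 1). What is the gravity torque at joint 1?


Horizontal distance from joint 1 to link-1 COM:
  x_c1 = (L1/2)*cos(t1) = 2.25 * 0.809 = 1.8203 m
Horizontal distance from joint 1 to link-2 COM:
  x_c2 = L1*cos(t1) + Lc2*cos(t1+t2)
       = 4.5*0.809 + 1.8*0.891 = 5.2444 m
tau1 = m1*g*x_c1 + m2*g*x_c2
     = 4*9.81*1.8203 + 10*9.81*5.2444
     = 71.4281 + 514.4745
     = 585.9026 Nm


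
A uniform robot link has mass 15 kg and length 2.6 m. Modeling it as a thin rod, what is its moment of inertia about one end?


I = (1/3) * m * L^2
= (1/3) * 15 * 2.6^2
= 0.333333 * 15 * 6.76
= 33.8 kg*m^2


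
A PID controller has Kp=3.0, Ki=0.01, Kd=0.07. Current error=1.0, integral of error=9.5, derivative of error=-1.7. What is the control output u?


u = Kp*e + Ki*int(e) + Kd*de/dt
= 3.0*1.0 + 0.01*9.5 + 0.07*(-1.7)
= 3.0 + 0.095 + -0.119
= 2.976


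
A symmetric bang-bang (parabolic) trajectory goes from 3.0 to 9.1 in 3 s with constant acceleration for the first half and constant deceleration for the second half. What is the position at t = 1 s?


Symmetric rest-to-rest: each phase covers (pf-p0)/2 in time T/2. 0.5*a*(T/2)^2 = (pf-p0)/2 => a = 4*(pf-p0)/T^2
a = 4*(9.1-3.0)/3^2 = 2.7111
t = 1 is in the acceleration phase (t <= T/2).
p = p0 + 0.5*a*t^2 = 3.0 + 0.5*2.7111*1^2
= 4.3556


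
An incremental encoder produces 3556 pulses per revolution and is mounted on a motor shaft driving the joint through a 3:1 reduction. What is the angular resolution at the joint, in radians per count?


counts per rev = 3556
effective counts at joint = 3556 * 3 = 10668
resolution = 2*pi / 10668
= 5.8898e-04 rad/count


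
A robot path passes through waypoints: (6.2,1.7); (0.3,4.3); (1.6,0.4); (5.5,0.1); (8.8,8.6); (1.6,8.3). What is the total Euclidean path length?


Segment lengths:
  seg1 = sqrt((-5.9)^2 + (2.6)^2) = 6.4475
  seg2 = sqrt((1.3)^2 + (-3.9)^2) = 4.111
  seg3 = sqrt((3.9)^2 + (-0.3)^2) = 3.9115
  seg4 = sqrt((3.3)^2 + (8.5)^2) = 9.1181
  seg5 = sqrt((-7.2)^2 + (-0.3)^2) = 7.2062
Total = 30.7943


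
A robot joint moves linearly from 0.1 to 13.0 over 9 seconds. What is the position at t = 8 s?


s = t/T = 8/9 = 0.8889
p(t) = p0 + (pf-p0)*s
= 0.1 + (13.0 - 0.1) * 0.8889
= 11.5667


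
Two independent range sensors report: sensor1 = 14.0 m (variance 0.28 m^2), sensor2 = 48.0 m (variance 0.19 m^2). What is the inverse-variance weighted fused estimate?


w1 = (1/var1) / (1/var1 + 1/var2)
   = 3.5714 / (3.5714 + 5.2632) = 0.4043
w2 = 1 - w1 = 0.5957
fused = w1*s1 + w2*s2 = 5.6596 + 28.5957
= 34.2553 m


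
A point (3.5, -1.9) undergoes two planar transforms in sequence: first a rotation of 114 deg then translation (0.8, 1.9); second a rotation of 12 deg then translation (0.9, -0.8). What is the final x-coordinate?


After transform 1:
x1 = cos(114)*3.5 - sin(114)*-1.9 + 0.8 = 1.1122
y1 = sin(114)*3.5 + cos(114)*-1.9 + 1.9 = 5.8702
After transform 2:
x2 = cos(12)*1.1122 - sin(12)*5.8702 + 0.9
= 0.7674


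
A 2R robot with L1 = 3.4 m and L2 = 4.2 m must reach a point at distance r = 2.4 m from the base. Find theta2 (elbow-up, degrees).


cos(theta2) = (r^2 - L1^2 - L2^2) / (2*L1*L2)
cos(theta2) = (5.76 - 11.56 - 17.64) / 28.56
cos(theta2) = -0.820728
theta2 = 145.1578 degrees


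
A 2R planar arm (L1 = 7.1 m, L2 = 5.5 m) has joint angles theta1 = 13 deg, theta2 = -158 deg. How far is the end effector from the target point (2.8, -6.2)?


End effector via forward kinematics:
x = L1*cos(t1) + L2*cos(t1+t2) = 2.4127
y = L1*sin(t1) + L2*sin(t1+t2) = -1.5575
Distance to target:
d = sqrt((2.8 - 2.4127)^2 + (-6.2 - -1.5575)^2)
= sqrt(0.15 + 21.5526)
= 4.6586 m


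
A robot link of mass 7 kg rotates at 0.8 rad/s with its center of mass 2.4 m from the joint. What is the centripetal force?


F = m * omega^2 * r
= 7 * 0.8^2 * 2.4
= 7 * 0.64 * 2.4
= 10.752 N


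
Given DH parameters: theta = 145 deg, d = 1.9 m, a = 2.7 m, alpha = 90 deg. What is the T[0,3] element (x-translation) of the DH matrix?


T[0,3] = a * cos(theta)
= 2.7 * cos(145 deg)
= 2.7 * -0.8192
= -2.2117


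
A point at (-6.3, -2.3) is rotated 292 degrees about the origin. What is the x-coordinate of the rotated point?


x' = x*cos(theta) - y*sin(theta)
cos(292 deg) = 0.3746, sin(292 deg) = -0.9272
x' = -6.3 * 0.3746 - -2.3 * -0.9272
= -2.36 - 2.1325
= -4.4925


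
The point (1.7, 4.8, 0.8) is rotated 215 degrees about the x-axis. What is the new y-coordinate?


Rotation about x-axis: y' = y*cos(theta) - z*sin(theta)
= 4.8 * -0.8192 - 0.8 * -0.5736
= -3.4731


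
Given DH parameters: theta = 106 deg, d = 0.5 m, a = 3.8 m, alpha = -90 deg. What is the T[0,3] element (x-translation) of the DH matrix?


T[0,3] = a * cos(theta)
= 3.8 * cos(106 deg)
= 3.8 * -0.2756
= -1.0474


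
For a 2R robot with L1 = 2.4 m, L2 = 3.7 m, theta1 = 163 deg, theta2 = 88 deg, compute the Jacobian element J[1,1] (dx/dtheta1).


J[1,1] = -L1*sin(t1) - L2*sin(t1+t2)
= -2.4*sin(163) - 3.7*sin(251)
= 2.7967


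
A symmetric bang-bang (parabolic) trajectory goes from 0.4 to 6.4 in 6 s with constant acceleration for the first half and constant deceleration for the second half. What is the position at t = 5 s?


Symmetric rest-to-rest: each phase covers (pf-p0)/2 in time T/2. 0.5*a*(T/2)^2 = (pf-p0)/2 => a = 4*(pf-p0)/T^2
a = 4*(6.4-0.4)/6^2 = 0.6667
t = 5 is in the deceleration phase (t > T/2).
p = pf - 0.5*a*(T-t)^2 = 6.4 - 0.5*0.6667*1^2
= 6.0667


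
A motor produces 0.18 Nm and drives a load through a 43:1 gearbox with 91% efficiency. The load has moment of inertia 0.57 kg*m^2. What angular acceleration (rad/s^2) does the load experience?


tau_out = tau_motor * N * eta
= 0.18 * 43 * 0.91 = 7.0434 Nm
alpha = tau_out / I = 7.0434 / 0.57
= 12.3568 rad/s^2


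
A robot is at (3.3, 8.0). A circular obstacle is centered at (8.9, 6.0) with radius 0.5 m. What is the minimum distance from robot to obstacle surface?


center_dist = sqrt((3.3-8.9)^2 + (8.0-6.0)^2)
= sqrt(31.36 + 4.0)
= 5.9464
min_dist = center_dist - radius = 5.9464 - 0.5 = 5.4464 m


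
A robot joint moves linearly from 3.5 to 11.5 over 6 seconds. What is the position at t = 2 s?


s = t/T = 2/6 = 0.3333
p(t) = p0 + (pf-p0)*s
= 3.5 + (11.5 - 3.5) * 0.3333
= 6.1667


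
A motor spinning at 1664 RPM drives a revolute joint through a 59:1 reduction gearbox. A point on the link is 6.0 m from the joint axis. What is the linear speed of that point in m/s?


omega_motor = 1664 * 2*pi/60 = 174.2537 rad/s
omega_joint = omega_motor / 59 = 2.9535 rad/s
v = omega_joint * r = 2.9535 * 6.0
= 17.7207 m/s


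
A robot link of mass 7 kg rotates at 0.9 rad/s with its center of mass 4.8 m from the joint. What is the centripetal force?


F = m * omega^2 * r
= 7 * 0.9^2 * 4.8
= 7 * 0.81 * 4.8
= 27.216 N


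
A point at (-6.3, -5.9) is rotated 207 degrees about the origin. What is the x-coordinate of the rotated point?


x' = x*cos(theta) - y*sin(theta)
cos(207 deg) = -0.891, sin(207 deg) = -0.454
x' = -6.3 * -0.891 - -5.9 * -0.454
= 5.6133 - 2.6785
= 2.9348


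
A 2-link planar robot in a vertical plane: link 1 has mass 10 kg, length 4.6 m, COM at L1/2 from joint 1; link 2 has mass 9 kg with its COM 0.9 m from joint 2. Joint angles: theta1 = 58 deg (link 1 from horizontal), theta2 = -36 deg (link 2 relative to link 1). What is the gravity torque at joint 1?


Horizontal distance from joint 1 to link-1 COM:
  x_c1 = (L1/2)*cos(t1) = 2.3 * 0.5299 = 1.2188 m
Horizontal distance from joint 1 to link-2 COM:
  x_c2 = L1*cos(t1) + Lc2*cos(t1+t2)
       = 4.6*0.5299 + 0.9*0.9272 = 3.2721 m
tau1 = m1*g*x_c1 + m2*g*x_c2
     = 10*9.81*1.2188 + 9*9.81*3.2721
     = 119.5657 + 288.8932
     = 408.4589 Nm


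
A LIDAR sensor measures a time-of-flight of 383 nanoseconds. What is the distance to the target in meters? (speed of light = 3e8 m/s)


tof = 383 ns = 3.83e-07 s
dist = c * tof / 2
= 3e8 * 3.83e-07 / 2
= 57.45 m


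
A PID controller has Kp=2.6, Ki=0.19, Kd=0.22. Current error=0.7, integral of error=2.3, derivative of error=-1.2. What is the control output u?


u = Kp*e + Ki*int(e) + Kd*de/dt
= 2.6*0.7 + 0.19*2.3 + 0.22*(-1.2)
= 1.82 + 0.437 + -0.264
= 1.993


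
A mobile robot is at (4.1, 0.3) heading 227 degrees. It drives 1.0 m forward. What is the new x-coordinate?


x_new = x0 + d*cos(theta)
= 4.1 + 1.0*cos(227)
= 4.1 + -0.682
= 3.418


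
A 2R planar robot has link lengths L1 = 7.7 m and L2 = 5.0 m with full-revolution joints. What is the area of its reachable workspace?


r_max = L1 + L2 = 12.7 m
r_min = |L1 - L2| = 2.7 m
Area = pi*(r_max^2 - r_min^2)
= pi*(161.29 - 7.29)
= pi * 154.0
= 483.8053 m^2


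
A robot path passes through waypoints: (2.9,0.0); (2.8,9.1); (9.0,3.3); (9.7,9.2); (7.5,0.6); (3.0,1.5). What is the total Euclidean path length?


Segment lengths:
  seg1 = sqrt((-0.1)^2 + (9.1)^2) = 9.1005
  seg2 = sqrt((6.2)^2 + (-5.8)^2) = 8.49
  seg3 = sqrt((0.7)^2 + (5.9)^2) = 5.9414
  seg4 = sqrt((-2.2)^2 + (-8.6)^2) = 8.8769
  seg5 = sqrt((-4.5)^2 + (0.9)^2) = 4.5891
Total = 36.998


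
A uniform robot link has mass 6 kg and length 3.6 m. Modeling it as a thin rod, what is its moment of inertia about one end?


I = (1/3) * m * L^2
= (1/3) * 6 * 3.6^2
= 0.333333 * 6 * 12.96
= 25.92 kg*m^2


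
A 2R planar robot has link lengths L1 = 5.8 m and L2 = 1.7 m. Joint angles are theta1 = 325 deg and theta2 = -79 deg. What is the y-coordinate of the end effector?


Convert angles to radians: theta1 = 5.6723, theta2 = -1.3788
y = L1*sin(theta1) + L2*sin(theta1+theta2)
y = -3.3267 + -1.553
y = -4.8798


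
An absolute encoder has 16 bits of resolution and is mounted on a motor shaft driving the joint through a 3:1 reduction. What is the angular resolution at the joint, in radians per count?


counts = 2^16 = 65536
effective counts at joint = 65536 * 3 = 196608
resolution = 2*pi / 196608
= 3.1958e-05 rad/count


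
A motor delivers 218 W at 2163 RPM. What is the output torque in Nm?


omega = 2163 * 2*pi/60 = 226.5088 rad/s
tau = P / omega = 218 / 226.5088
= 0.9624 Nm


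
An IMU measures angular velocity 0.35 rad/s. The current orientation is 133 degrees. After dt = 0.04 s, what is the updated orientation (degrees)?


delta_theta = w * dt = 0.35 * 0.04 = 0.014 rad
= 0.8021 deg
theta_new = 133 + 0.8021 = 133.8021 deg


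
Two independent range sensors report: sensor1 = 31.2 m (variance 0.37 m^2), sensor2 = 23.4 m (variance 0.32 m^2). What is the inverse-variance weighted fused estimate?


w1 = (1/var1) / (1/var1 + 1/var2)
   = 2.7027 / (2.7027 + 3.125) = 0.4638
w2 = 1 - w1 = 0.5362
fused = w1*s1 + w2*s2 = 14.4696 + 12.5478
= 27.0174 m


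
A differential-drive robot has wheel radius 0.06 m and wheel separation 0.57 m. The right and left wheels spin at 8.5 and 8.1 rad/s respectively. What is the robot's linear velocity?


vR = r*wR = 0.06*8.5 = 0.51 m/s
vL = r*wL = 0.06*8.1 = 0.486 m/s
v = (vR+vL)/2 = 0.498 m/s
omega = (vR-vL)/L = 0.0421 rad/s
linear velocity = 0.498 m/s


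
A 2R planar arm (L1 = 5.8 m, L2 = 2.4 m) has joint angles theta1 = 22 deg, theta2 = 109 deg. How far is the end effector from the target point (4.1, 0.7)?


End effector via forward kinematics:
x = L1*cos(t1) + L2*cos(t1+t2) = 3.8031
y = L1*sin(t1) + L2*sin(t1+t2) = 3.984
Distance to target:
d = sqrt((4.1 - 3.8031)^2 + (0.7 - 3.984)^2)
= sqrt(0.0881 + 10.7848)
= 3.2974 m


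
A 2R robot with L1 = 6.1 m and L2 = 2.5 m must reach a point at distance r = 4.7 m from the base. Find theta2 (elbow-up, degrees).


cos(theta2) = (r^2 - L1^2 - L2^2) / (2*L1*L2)
cos(theta2) = (22.09 - 37.21 - 6.25) / 30.5
cos(theta2) = -0.700656
theta2 = 134.4796 degrees


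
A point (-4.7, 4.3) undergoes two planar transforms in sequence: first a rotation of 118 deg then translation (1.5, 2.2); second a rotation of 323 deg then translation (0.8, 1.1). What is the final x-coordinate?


After transform 1:
x1 = cos(118)*-4.7 - sin(118)*4.3 + 1.5 = -0.0902
y1 = sin(118)*-4.7 + cos(118)*4.3 + 2.2 = -3.9686
After transform 2:
x2 = cos(323)*-0.0902 - sin(323)*-3.9686 + 0.8
= -1.6604


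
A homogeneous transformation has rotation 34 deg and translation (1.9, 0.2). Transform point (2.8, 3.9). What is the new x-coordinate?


x' = cos(theta)*px - sin(theta)*py + tx
= 0.829*2.8 - 0.5592*3.9 + 1.9
= 2.0405


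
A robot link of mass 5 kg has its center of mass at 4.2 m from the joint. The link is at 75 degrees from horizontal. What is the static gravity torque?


tau = m*g*L*cos(angle)
= 5 * 9.81 * 4.2 * cos(75 deg)
= 5 * 9.81 * 4.2 * 0.2588
= 53.3193 Nm


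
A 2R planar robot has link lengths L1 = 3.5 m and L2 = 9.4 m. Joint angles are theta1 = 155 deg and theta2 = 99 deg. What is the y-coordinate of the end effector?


Convert angles to radians: theta1 = 2.7053, theta2 = 1.7279
y = L1*sin(theta1) + L2*sin(theta1+theta2)
y = 1.4792 + -9.0359
y = -7.5567


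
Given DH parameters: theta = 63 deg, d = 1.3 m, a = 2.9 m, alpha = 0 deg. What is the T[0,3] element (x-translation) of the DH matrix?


T[0,3] = a * cos(theta)
= 2.9 * cos(63 deg)
= 2.9 * 0.454
= 1.3166


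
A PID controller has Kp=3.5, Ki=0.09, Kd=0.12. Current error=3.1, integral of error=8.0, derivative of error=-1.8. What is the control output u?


u = Kp*e + Ki*int(e) + Kd*de/dt
= 3.5*3.1 + 0.09*8.0 + 0.12*(-1.8)
= 10.85 + 0.72 + -0.216
= 11.354


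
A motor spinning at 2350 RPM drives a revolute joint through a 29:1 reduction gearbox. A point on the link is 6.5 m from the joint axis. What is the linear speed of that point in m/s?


omega_motor = 2350 * 2*pi/60 = 246.0914 rad/s
omega_joint = omega_motor / 29 = 8.4859 rad/s
v = omega_joint * r = 8.4859 * 6.5
= 55.1584 m/s


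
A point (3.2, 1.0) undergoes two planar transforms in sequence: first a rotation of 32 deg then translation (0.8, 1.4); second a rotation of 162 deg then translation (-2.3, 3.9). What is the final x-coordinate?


After transform 1:
x1 = cos(32)*3.2 - sin(32)*1.0 + 0.8 = 2.9838
y1 = sin(32)*3.2 + cos(32)*1.0 + 1.4 = 3.9438
After transform 2:
x2 = cos(162)*2.9838 - sin(162)*3.9438 + -2.3
= -6.3565


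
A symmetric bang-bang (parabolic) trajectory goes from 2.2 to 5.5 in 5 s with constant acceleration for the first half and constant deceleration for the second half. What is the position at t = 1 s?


Symmetric rest-to-rest: each phase covers (pf-p0)/2 in time T/2. 0.5*a*(T/2)^2 = (pf-p0)/2 => a = 4*(pf-p0)/T^2
a = 4*(5.5-2.2)/5^2 = 0.528
t = 1 is in the acceleration phase (t <= T/2).
p = p0 + 0.5*a*t^2 = 2.2 + 0.5*0.528*1^2
= 2.464


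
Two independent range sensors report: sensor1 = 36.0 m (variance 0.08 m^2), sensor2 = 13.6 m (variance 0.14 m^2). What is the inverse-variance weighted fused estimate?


w1 = (1/var1) / (1/var1 + 1/var2)
   = 12.5 / (12.5 + 7.1429) = 0.6364
w2 = 1 - w1 = 0.3636
fused = w1*s1 + w2*s2 = 22.9091 + 4.9455
= 27.8545 m


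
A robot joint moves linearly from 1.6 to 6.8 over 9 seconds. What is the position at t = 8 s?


s = t/T = 8/9 = 0.8889
p(t) = p0 + (pf-p0)*s
= 1.6 + (6.8 - 1.6) * 0.8889
= 6.2222


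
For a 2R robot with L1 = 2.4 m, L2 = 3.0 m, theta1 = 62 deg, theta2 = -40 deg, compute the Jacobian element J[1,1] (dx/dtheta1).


J[1,1] = -L1*sin(t1) - L2*sin(t1+t2)
= -2.4*sin(62) - 3.0*sin(22)
= -3.2429
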